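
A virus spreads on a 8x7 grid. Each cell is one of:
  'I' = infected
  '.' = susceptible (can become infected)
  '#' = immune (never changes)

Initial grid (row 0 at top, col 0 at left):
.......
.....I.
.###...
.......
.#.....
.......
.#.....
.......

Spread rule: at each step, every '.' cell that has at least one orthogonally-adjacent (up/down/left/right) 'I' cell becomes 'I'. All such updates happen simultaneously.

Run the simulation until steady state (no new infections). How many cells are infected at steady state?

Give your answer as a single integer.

Step 0 (initial): 1 infected
Step 1: +4 new -> 5 infected
Step 2: +6 new -> 11 infected
Step 3: +5 new -> 16 infected
Step 4: +6 new -> 22 infected
Step 5: +7 new -> 29 infected
Step 6: +8 new -> 37 infected
Step 7: +5 new -> 42 infected
Step 8: +4 new -> 46 infected
Step 9: +2 new -> 48 infected
Step 10: +2 new -> 50 infected
Step 11: +1 new -> 51 infected
Step 12: +0 new -> 51 infected

Answer: 51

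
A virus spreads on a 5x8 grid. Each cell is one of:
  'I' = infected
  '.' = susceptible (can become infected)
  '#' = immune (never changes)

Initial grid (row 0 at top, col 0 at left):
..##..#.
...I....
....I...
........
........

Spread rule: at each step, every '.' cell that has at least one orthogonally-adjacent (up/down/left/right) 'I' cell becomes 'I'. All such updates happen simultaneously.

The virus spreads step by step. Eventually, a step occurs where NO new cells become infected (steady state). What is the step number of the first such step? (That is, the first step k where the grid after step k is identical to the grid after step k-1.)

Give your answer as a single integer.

Answer: 7

Derivation:
Step 0 (initial): 2 infected
Step 1: +5 new -> 7 infected
Step 2: +8 new -> 15 infected
Step 3: +10 new -> 25 infected
Step 4: +7 new -> 32 infected
Step 5: +4 new -> 36 infected
Step 6: +1 new -> 37 infected
Step 7: +0 new -> 37 infected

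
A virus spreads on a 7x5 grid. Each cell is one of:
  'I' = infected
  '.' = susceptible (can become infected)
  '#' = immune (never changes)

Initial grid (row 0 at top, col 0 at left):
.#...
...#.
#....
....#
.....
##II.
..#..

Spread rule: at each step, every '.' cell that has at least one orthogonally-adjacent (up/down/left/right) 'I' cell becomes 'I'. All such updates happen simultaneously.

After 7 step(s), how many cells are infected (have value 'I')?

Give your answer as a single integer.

Answer: 26

Derivation:
Step 0 (initial): 2 infected
Step 1: +4 new -> 6 infected
Step 2: +5 new -> 11 infected
Step 3: +4 new -> 15 infected
Step 4: +4 new -> 19 infected
Step 5: +3 new -> 22 infected
Step 6: +3 new -> 25 infected
Step 7: +1 new -> 26 infected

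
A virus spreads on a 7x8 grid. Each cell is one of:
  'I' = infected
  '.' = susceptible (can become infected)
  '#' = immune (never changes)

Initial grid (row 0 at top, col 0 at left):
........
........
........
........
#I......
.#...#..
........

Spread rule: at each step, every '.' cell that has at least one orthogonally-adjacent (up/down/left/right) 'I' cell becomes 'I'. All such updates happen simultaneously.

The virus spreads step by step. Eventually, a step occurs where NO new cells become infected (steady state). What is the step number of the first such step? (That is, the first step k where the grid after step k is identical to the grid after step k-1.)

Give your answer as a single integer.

Step 0 (initial): 1 infected
Step 1: +2 new -> 3 infected
Step 2: +5 new -> 8 infected
Step 3: +7 new -> 15 infected
Step 4: +9 new -> 24 infected
Step 5: +8 new -> 32 infected
Step 6: +8 new -> 40 infected
Step 7: +6 new -> 46 infected
Step 8: +4 new -> 50 infected
Step 9: +2 new -> 52 infected
Step 10: +1 new -> 53 infected
Step 11: +0 new -> 53 infected

Answer: 11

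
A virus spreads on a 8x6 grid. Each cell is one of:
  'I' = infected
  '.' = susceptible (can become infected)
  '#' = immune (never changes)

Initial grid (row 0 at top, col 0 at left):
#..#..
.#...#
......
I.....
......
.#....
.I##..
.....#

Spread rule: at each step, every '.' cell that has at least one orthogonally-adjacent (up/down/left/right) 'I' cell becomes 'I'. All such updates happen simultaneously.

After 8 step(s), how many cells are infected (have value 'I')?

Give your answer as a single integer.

Answer: 40

Derivation:
Step 0 (initial): 2 infected
Step 1: +5 new -> 7 infected
Step 2: +7 new -> 14 infected
Step 3: +4 new -> 18 infected
Step 4: +6 new -> 24 infected
Step 5: +7 new -> 31 infected
Step 6: +6 new -> 37 infected
Step 7: +2 new -> 39 infected
Step 8: +1 new -> 40 infected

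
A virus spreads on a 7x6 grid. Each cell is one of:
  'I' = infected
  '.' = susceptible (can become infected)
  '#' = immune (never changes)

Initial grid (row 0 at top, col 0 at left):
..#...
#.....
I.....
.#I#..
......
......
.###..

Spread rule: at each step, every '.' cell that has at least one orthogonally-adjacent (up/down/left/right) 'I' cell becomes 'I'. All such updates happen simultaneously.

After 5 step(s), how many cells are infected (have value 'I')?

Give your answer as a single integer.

Step 0 (initial): 2 infected
Step 1: +4 new -> 6 infected
Step 2: +7 new -> 13 infected
Step 3: +7 new -> 20 infected
Step 4: +8 new -> 28 infected
Step 5: +5 new -> 33 infected

Answer: 33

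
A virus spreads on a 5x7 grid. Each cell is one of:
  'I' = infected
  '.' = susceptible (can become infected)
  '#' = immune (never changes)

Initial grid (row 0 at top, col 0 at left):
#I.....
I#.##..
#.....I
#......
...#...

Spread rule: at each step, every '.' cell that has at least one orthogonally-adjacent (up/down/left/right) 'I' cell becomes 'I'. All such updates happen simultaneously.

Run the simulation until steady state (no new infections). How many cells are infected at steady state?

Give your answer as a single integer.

Step 0 (initial): 3 infected
Step 1: +4 new -> 7 infected
Step 2: +7 new -> 14 infected
Step 3: +6 new -> 20 infected
Step 4: +4 new -> 24 infected
Step 5: +2 new -> 26 infected
Step 6: +1 new -> 27 infected
Step 7: +1 new -> 28 infected
Step 8: +0 new -> 28 infected

Answer: 28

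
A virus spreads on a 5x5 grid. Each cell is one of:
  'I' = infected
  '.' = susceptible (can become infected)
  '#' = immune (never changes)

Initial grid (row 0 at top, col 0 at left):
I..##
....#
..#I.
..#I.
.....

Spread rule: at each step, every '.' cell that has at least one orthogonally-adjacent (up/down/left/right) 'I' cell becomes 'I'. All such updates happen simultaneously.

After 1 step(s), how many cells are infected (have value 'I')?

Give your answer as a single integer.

Step 0 (initial): 3 infected
Step 1: +6 new -> 9 infected

Answer: 9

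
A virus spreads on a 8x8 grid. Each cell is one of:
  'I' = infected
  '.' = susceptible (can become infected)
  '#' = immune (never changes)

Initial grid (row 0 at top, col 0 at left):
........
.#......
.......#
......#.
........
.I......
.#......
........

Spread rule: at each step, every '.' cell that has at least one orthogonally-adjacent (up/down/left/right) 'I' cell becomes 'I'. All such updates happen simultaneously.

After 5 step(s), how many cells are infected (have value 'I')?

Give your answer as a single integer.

Answer: 34

Derivation:
Step 0 (initial): 1 infected
Step 1: +3 new -> 4 infected
Step 2: +6 new -> 10 infected
Step 3: +8 new -> 18 infected
Step 4: +8 new -> 26 infected
Step 5: +8 new -> 34 infected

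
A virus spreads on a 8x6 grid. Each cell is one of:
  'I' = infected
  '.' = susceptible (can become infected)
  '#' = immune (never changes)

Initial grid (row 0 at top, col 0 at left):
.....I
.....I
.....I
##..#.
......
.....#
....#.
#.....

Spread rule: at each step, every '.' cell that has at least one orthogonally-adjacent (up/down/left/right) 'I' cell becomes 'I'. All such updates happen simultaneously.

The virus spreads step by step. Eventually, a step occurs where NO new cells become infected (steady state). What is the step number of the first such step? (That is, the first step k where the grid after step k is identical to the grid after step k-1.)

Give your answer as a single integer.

Step 0 (initial): 3 infected
Step 1: +4 new -> 7 infected
Step 2: +4 new -> 11 infected
Step 3: +5 new -> 16 infected
Step 4: +6 new -> 22 infected
Step 5: +5 new -> 27 infected
Step 6: +3 new -> 30 infected
Step 7: +4 new -> 34 infected
Step 8: +4 new -> 38 infected
Step 9: +3 new -> 41 infected
Step 10: +1 new -> 42 infected
Step 11: +0 new -> 42 infected

Answer: 11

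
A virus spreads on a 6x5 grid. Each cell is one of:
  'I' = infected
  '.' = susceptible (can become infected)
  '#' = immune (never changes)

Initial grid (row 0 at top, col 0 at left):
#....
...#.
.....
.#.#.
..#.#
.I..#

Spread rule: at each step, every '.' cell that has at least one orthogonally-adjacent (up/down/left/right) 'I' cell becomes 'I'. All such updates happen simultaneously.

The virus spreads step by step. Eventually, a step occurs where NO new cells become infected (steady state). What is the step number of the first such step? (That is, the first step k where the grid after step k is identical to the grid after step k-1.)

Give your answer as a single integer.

Step 0 (initial): 1 infected
Step 1: +3 new -> 4 infected
Step 2: +2 new -> 6 infected
Step 3: +2 new -> 8 infected
Step 4: +1 new -> 9 infected
Step 5: +2 new -> 11 infected
Step 6: +2 new -> 13 infected
Step 7: +4 new -> 17 infected
Step 8: +2 new -> 19 infected
Step 9: +3 new -> 22 infected
Step 10: +1 new -> 23 infected
Step 11: +0 new -> 23 infected

Answer: 11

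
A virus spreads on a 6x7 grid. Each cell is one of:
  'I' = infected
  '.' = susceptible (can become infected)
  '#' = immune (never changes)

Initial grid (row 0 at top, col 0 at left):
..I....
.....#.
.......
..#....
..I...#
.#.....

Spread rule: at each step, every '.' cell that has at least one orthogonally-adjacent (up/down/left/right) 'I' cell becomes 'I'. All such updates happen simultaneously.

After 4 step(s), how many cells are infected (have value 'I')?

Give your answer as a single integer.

Answer: 33

Derivation:
Step 0 (initial): 2 infected
Step 1: +6 new -> 8 infected
Step 2: +10 new -> 18 infected
Step 3: +10 new -> 28 infected
Step 4: +5 new -> 33 infected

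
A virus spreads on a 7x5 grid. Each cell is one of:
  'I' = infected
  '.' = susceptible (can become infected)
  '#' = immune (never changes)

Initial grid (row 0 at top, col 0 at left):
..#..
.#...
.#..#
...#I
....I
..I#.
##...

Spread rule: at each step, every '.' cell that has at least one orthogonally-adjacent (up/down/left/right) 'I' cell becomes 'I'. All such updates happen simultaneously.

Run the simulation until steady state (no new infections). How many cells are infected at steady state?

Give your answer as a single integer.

Step 0 (initial): 3 infected
Step 1: +5 new -> 8 infected
Step 2: +5 new -> 13 infected
Step 3: +3 new -> 16 infected
Step 4: +3 new -> 19 infected
Step 5: +2 new -> 21 infected
Step 6: +3 new -> 24 infected
Step 7: +2 new -> 26 infected
Step 8: +1 new -> 27 infected
Step 9: +0 new -> 27 infected

Answer: 27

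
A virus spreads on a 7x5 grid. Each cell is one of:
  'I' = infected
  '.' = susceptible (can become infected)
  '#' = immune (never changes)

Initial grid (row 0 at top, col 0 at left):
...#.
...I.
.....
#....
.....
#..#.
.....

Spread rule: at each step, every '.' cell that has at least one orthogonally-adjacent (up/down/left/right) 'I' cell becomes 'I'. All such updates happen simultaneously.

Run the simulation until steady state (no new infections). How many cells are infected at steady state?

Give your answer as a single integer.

Step 0 (initial): 1 infected
Step 1: +3 new -> 4 infected
Step 2: +6 new -> 10 infected
Step 3: +6 new -> 16 infected
Step 4: +5 new -> 21 infected
Step 5: +3 new -> 24 infected
Step 6: +4 new -> 28 infected
Step 7: +2 new -> 30 infected
Step 8: +1 new -> 31 infected
Step 9: +0 new -> 31 infected

Answer: 31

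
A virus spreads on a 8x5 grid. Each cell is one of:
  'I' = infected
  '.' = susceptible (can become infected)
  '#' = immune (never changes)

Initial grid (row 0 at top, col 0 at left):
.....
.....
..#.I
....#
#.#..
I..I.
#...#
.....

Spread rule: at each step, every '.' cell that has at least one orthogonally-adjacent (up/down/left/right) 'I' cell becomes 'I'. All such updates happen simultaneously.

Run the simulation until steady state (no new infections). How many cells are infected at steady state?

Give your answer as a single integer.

Answer: 34

Derivation:
Step 0 (initial): 3 infected
Step 1: +7 new -> 10 infected
Step 2: +8 new -> 18 infected
Step 3: +7 new -> 25 infected
Step 4: +5 new -> 30 infected
Step 5: +3 new -> 33 infected
Step 6: +1 new -> 34 infected
Step 7: +0 new -> 34 infected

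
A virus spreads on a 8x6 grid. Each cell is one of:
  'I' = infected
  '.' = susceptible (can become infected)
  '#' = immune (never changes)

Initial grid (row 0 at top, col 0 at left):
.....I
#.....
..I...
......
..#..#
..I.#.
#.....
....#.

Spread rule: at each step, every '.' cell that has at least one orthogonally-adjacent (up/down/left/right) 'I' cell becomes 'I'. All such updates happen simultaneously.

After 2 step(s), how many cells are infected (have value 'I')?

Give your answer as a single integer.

Answer: 28

Derivation:
Step 0 (initial): 3 infected
Step 1: +9 new -> 12 infected
Step 2: +16 new -> 28 infected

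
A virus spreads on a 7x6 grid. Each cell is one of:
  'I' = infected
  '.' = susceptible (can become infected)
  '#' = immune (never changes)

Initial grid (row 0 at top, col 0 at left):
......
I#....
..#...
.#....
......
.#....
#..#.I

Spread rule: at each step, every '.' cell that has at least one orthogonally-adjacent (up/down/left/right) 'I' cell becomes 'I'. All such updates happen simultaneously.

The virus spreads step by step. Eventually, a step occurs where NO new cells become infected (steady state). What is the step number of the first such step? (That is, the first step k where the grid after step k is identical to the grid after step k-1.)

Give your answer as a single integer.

Answer: 7

Derivation:
Step 0 (initial): 2 infected
Step 1: +4 new -> 6 infected
Step 2: +5 new -> 11 infected
Step 3: +5 new -> 16 infected
Step 4: +8 new -> 24 infected
Step 5: +7 new -> 31 infected
Step 6: +5 new -> 36 infected
Step 7: +0 new -> 36 infected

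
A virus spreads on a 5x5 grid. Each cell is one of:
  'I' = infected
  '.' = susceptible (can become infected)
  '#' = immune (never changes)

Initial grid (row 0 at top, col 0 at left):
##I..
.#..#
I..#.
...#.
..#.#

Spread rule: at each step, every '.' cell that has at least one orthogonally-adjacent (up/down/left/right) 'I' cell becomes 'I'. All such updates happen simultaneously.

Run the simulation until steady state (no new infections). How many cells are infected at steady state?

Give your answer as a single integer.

Answer: 14

Derivation:
Step 0 (initial): 2 infected
Step 1: +5 new -> 7 infected
Step 2: +5 new -> 12 infected
Step 3: +2 new -> 14 infected
Step 4: +0 new -> 14 infected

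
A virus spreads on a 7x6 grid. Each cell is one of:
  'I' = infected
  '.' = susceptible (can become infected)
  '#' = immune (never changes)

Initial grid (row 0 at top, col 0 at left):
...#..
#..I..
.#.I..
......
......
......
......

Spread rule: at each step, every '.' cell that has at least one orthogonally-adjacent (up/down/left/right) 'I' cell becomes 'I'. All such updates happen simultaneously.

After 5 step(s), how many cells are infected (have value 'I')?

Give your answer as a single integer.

Step 0 (initial): 2 infected
Step 1: +5 new -> 7 infected
Step 2: +8 new -> 15 infected
Step 3: +7 new -> 22 infected
Step 4: +7 new -> 29 infected
Step 5: +6 new -> 35 infected

Answer: 35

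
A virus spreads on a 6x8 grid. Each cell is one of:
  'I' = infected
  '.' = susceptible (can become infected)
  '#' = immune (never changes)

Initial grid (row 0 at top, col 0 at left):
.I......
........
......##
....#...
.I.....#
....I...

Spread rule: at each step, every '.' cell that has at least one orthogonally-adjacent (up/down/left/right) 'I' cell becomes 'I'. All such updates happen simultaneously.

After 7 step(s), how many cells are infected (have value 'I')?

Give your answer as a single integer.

Answer: 44

Derivation:
Step 0 (initial): 3 infected
Step 1: +10 new -> 13 infected
Step 2: +11 new -> 24 infected
Step 3: +8 new -> 32 infected
Step 4: +5 new -> 37 infected
Step 5: +4 new -> 41 infected
Step 6: +2 new -> 43 infected
Step 7: +1 new -> 44 infected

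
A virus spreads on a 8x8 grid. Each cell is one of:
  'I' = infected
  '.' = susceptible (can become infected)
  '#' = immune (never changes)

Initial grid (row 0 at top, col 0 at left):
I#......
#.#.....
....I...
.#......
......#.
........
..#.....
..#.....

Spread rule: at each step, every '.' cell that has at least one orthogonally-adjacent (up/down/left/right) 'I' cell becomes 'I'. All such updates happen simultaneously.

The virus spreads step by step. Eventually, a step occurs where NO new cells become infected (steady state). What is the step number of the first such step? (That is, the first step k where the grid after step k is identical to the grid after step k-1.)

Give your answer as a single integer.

Step 0 (initial): 2 infected
Step 1: +4 new -> 6 infected
Step 2: +8 new -> 14 infected
Step 3: +10 new -> 24 infected
Step 4: +10 new -> 34 infected
Step 5: +9 new -> 43 infected
Step 6: +6 new -> 49 infected
Step 7: +4 new -> 53 infected
Step 8: +3 new -> 56 infected
Step 9: +1 new -> 57 infected
Step 10: +0 new -> 57 infected

Answer: 10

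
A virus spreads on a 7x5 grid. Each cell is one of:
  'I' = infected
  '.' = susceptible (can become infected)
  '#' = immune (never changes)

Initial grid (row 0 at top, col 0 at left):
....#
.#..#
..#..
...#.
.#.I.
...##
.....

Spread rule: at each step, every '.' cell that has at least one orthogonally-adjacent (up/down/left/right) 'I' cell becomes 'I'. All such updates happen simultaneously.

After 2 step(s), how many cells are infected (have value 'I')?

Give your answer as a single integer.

Step 0 (initial): 1 infected
Step 1: +2 new -> 3 infected
Step 2: +3 new -> 6 infected

Answer: 6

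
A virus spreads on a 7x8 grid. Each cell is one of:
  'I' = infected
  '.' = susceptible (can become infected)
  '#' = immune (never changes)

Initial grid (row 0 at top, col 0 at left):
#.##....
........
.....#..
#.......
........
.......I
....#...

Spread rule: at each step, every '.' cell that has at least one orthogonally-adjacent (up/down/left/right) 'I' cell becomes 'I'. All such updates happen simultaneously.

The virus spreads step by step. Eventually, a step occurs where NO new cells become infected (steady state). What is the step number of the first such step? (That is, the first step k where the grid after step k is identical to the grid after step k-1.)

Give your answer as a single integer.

Answer: 12

Derivation:
Step 0 (initial): 1 infected
Step 1: +3 new -> 4 infected
Step 2: +4 new -> 8 infected
Step 3: +5 new -> 13 infected
Step 4: +5 new -> 18 infected
Step 5: +6 new -> 24 infected
Step 6: +7 new -> 31 infected
Step 7: +7 new -> 38 infected
Step 8: +6 new -> 44 infected
Step 9: +2 new -> 46 infected
Step 10: +2 new -> 48 infected
Step 11: +2 new -> 50 infected
Step 12: +0 new -> 50 infected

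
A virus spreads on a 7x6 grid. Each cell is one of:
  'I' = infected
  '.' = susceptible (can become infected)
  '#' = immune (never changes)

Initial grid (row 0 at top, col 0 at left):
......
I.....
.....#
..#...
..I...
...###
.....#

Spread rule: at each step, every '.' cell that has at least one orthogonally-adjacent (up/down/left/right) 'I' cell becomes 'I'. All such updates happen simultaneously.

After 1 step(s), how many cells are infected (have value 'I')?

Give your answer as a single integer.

Step 0 (initial): 2 infected
Step 1: +6 new -> 8 infected

Answer: 8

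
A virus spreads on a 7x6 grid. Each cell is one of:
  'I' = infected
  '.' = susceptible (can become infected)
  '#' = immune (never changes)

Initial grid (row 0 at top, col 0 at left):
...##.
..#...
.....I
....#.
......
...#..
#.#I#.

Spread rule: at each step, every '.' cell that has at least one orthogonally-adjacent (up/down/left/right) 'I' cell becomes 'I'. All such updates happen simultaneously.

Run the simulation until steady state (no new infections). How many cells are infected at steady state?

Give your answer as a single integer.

Answer: 34

Derivation:
Step 0 (initial): 2 infected
Step 1: +3 new -> 5 infected
Step 2: +4 new -> 9 infected
Step 3: +5 new -> 14 infected
Step 4: +5 new -> 19 infected
Step 5: +4 new -> 23 infected
Step 6: +5 new -> 28 infected
Step 7: +4 new -> 32 infected
Step 8: +2 new -> 34 infected
Step 9: +0 new -> 34 infected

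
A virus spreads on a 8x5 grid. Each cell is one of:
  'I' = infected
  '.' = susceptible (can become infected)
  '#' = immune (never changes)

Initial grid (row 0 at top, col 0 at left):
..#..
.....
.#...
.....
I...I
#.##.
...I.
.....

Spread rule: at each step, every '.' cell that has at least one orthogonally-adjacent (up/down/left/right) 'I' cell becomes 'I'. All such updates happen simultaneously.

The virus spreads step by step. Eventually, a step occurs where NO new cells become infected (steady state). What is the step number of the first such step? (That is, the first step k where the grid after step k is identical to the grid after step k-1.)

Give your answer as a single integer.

Step 0 (initial): 3 infected
Step 1: +8 new -> 11 infected
Step 2: +9 new -> 20 infected
Step 3: +6 new -> 26 infected
Step 4: +6 new -> 32 infected
Step 5: +3 new -> 35 infected
Step 6: +0 new -> 35 infected

Answer: 6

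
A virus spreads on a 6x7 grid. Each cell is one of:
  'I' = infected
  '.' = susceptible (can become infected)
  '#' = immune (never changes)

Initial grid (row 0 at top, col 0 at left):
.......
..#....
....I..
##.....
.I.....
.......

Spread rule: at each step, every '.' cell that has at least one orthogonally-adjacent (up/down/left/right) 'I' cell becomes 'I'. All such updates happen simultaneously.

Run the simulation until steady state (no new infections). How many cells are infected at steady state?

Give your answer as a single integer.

Answer: 39

Derivation:
Step 0 (initial): 2 infected
Step 1: +7 new -> 9 infected
Step 2: +12 new -> 21 infected
Step 3: +8 new -> 29 infected
Step 4: +6 new -> 35 infected
Step 5: +3 new -> 38 infected
Step 6: +1 new -> 39 infected
Step 7: +0 new -> 39 infected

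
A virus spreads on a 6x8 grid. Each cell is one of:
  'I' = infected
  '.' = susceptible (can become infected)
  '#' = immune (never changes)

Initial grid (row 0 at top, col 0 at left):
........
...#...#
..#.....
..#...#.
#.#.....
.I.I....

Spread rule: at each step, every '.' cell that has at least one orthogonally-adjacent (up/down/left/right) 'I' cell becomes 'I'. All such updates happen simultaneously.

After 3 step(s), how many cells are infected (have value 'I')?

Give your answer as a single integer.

Answer: 17

Derivation:
Step 0 (initial): 2 infected
Step 1: +5 new -> 7 infected
Step 2: +4 new -> 11 infected
Step 3: +6 new -> 17 infected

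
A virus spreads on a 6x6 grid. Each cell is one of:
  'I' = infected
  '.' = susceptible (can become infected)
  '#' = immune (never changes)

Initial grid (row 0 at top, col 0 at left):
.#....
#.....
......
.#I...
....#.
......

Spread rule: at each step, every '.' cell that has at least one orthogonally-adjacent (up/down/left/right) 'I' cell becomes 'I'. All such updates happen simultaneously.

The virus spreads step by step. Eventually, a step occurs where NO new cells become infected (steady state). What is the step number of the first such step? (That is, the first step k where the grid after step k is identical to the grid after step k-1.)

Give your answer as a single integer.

Answer: 7

Derivation:
Step 0 (initial): 1 infected
Step 1: +3 new -> 4 infected
Step 2: +7 new -> 11 infected
Step 3: +9 new -> 20 infected
Step 4: +7 new -> 27 infected
Step 5: +3 new -> 30 infected
Step 6: +1 new -> 31 infected
Step 7: +0 new -> 31 infected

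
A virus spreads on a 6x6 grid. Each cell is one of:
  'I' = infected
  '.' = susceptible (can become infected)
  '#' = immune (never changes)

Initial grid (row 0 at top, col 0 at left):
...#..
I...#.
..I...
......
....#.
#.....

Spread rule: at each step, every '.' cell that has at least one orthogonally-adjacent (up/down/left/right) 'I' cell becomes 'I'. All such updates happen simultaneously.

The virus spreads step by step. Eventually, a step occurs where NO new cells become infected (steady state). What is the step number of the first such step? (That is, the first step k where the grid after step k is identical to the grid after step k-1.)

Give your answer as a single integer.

Step 0 (initial): 2 infected
Step 1: +7 new -> 9 infected
Step 2: +8 new -> 17 infected
Step 3: +6 new -> 23 infected
Step 4: +4 new -> 27 infected
Step 5: +3 new -> 30 infected
Step 6: +2 new -> 32 infected
Step 7: +0 new -> 32 infected

Answer: 7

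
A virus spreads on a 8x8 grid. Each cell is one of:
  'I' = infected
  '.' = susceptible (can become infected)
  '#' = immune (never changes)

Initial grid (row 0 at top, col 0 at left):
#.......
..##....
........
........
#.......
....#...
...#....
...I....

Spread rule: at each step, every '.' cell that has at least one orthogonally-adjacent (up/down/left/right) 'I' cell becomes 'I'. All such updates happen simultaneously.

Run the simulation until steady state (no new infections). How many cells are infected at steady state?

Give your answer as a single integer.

Step 0 (initial): 1 infected
Step 1: +2 new -> 3 infected
Step 2: +4 new -> 7 infected
Step 3: +5 new -> 12 infected
Step 4: +7 new -> 19 infected
Step 5: +7 new -> 26 infected
Step 6: +7 new -> 33 infected
Step 7: +7 new -> 40 infected
Step 8: +6 new -> 46 infected
Step 9: +6 new -> 52 infected
Step 10: +4 new -> 56 infected
Step 11: +2 new -> 58 infected
Step 12: +0 new -> 58 infected

Answer: 58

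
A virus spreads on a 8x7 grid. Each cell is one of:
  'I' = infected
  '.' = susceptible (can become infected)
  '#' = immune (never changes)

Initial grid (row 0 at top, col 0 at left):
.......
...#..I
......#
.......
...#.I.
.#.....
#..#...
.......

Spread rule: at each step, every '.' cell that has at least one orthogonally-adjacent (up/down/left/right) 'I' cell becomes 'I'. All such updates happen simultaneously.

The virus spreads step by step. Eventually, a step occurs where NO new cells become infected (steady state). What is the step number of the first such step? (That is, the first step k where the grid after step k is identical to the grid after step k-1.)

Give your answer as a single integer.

Answer: 9

Derivation:
Step 0 (initial): 2 infected
Step 1: +6 new -> 8 infected
Step 2: +8 new -> 16 infected
Step 3: +7 new -> 23 infected
Step 4: +6 new -> 29 infected
Step 5: +6 new -> 35 infected
Step 6: +7 new -> 42 infected
Step 7: +5 new -> 47 infected
Step 8: +3 new -> 50 infected
Step 9: +0 new -> 50 infected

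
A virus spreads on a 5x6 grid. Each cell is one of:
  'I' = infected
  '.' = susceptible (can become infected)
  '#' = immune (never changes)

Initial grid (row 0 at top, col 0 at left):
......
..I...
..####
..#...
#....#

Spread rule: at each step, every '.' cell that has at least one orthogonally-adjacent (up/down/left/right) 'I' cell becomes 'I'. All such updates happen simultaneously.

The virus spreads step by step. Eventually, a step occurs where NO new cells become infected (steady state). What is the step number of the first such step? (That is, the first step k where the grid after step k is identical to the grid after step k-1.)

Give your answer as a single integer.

Step 0 (initial): 1 infected
Step 1: +3 new -> 4 infected
Step 2: +5 new -> 9 infected
Step 3: +5 new -> 14 infected
Step 4: +3 new -> 17 infected
Step 5: +1 new -> 18 infected
Step 6: +1 new -> 19 infected
Step 7: +2 new -> 21 infected
Step 8: +1 new -> 22 infected
Step 9: +1 new -> 23 infected
Step 10: +0 new -> 23 infected

Answer: 10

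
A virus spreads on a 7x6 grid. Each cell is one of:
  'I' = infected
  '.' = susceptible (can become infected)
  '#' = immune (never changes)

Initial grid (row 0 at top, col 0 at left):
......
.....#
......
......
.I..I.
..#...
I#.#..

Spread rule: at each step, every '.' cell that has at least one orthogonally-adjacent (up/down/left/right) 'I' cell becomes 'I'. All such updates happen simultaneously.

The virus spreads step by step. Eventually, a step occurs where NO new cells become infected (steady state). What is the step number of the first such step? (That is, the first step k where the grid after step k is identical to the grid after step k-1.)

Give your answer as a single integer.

Answer: 6

Derivation:
Step 0 (initial): 3 infected
Step 1: +9 new -> 12 infected
Step 2: +9 new -> 21 infected
Step 3: +7 new -> 28 infected
Step 4: +5 new -> 33 infected
Step 5: +4 new -> 37 infected
Step 6: +0 new -> 37 infected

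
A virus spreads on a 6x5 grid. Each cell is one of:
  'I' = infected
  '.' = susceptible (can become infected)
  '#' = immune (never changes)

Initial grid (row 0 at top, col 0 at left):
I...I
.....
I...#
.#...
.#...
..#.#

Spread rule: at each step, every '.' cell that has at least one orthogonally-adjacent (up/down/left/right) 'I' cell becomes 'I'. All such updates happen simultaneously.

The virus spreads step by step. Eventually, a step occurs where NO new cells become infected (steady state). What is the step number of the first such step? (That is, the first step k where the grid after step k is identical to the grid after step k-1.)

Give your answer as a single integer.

Step 0 (initial): 3 infected
Step 1: +6 new -> 9 infected
Step 2: +5 new -> 14 infected
Step 3: +4 new -> 18 infected
Step 4: +3 new -> 21 infected
Step 5: +2 new -> 23 infected
Step 6: +2 new -> 25 infected
Step 7: +0 new -> 25 infected

Answer: 7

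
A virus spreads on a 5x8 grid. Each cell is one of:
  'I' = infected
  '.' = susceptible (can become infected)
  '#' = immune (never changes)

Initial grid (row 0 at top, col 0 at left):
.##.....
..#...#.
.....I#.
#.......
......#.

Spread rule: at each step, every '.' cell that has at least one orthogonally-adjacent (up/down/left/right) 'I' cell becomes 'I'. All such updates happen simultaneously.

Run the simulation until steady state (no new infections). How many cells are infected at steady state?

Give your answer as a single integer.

Step 0 (initial): 1 infected
Step 1: +3 new -> 4 infected
Step 2: +6 new -> 10 infected
Step 3: +7 new -> 17 infected
Step 4: +7 new -> 24 infected
Step 5: +5 new -> 29 infected
Step 6: +2 new -> 31 infected
Step 7: +2 new -> 33 infected
Step 8: +0 new -> 33 infected

Answer: 33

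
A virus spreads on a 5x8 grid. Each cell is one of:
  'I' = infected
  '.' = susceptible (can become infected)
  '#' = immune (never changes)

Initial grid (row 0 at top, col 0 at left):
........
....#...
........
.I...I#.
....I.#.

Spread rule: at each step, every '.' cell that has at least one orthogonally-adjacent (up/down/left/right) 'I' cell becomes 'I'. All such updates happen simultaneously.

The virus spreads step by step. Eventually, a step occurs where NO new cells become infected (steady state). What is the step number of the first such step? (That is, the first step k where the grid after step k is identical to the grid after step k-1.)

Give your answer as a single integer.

Step 0 (initial): 3 infected
Step 1: +8 new -> 11 infected
Step 2: +9 new -> 20 infected
Step 3: +7 new -> 27 infected
Step 4: +7 new -> 34 infected
Step 5: +3 new -> 37 infected
Step 6: +0 new -> 37 infected

Answer: 6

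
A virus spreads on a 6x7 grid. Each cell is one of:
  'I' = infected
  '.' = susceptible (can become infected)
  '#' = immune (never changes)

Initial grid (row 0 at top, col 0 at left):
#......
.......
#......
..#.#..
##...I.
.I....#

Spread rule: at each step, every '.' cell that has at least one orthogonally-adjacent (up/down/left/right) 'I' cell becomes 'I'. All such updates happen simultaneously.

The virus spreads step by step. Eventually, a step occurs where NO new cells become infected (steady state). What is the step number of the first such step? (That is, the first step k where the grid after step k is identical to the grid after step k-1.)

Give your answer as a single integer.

Answer: 9

Derivation:
Step 0 (initial): 2 infected
Step 1: +6 new -> 8 infected
Step 2: +6 new -> 14 infected
Step 3: +4 new -> 18 infected
Step 4: +4 new -> 22 infected
Step 5: +4 new -> 26 infected
Step 6: +3 new -> 29 infected
Step 7: +3 new -> 32 infected
Step 8: +3 new -> 35 infected
Step 9: +0 new -> 35 infected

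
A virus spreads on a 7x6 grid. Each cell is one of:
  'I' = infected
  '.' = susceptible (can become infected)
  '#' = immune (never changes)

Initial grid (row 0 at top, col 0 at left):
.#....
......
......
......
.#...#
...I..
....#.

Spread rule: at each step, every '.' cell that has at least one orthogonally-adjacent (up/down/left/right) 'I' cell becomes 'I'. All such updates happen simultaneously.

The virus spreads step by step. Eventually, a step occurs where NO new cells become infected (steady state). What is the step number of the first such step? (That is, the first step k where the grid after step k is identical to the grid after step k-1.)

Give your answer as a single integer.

Step 0 (initial): 1 infected
Step 1: +4 new -> 5 infected
Step 2: +6 new -> 11 infected
Step 3: +6 new -> 17 infected
Step 4: +7 new -> 24 infected
Step 5: +6 new -> 30 infected
Step 6: +5 new -> 35 infected
Step 7: +2 new -> 37 infected
Step 8: +1 new -> 38 infected
Step 9: +0 new -> 38 infected

Answer: 9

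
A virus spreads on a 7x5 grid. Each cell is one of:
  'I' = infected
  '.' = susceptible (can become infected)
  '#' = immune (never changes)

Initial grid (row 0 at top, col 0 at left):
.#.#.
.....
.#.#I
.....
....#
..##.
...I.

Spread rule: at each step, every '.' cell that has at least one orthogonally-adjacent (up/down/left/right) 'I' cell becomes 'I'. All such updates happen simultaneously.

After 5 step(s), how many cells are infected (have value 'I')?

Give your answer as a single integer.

Answer: 26

Derivation:
Step 0 (initial): 2 infected
Step 1: +4 new -> 6 infected
Step 2: +5 new -> 11 infected
Step 3: +5 new -> 16 infected
Step 4: +7 new -> 23 infected
Step 5: +3 new -> 26 infected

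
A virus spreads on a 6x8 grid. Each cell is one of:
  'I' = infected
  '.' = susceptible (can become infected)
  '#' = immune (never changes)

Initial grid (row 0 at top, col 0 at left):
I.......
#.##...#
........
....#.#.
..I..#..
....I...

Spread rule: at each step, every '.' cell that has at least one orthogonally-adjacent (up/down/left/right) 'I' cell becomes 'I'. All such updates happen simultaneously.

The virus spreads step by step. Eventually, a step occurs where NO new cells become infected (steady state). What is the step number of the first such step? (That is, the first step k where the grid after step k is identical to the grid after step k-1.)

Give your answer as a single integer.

Step 0 (initial): 3 infected
Step 1: +8 new -> 11 infected
Step 2: +8 new -> 19 infected
Step 3: +7 new -> 26 infected
Step 4: +4 new -> 30 infected
Step 5: +4 new -> 34 infected
Step 6: +5 new -> 39 infected
Step 7: +2 new -> 41 infected
Step 8: +0 new -> 41 infected

Answer: 8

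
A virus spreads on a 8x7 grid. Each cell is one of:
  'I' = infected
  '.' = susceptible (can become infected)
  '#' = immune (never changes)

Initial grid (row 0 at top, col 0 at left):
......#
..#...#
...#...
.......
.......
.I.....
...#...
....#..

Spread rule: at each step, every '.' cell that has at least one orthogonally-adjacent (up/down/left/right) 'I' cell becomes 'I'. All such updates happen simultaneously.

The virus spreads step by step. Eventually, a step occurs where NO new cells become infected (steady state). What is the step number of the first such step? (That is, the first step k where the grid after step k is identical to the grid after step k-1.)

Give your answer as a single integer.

Step 0 (initial): 1 infected
Step 1: +4 new -> 5 infected
Step 2: +7 new -> 12 infected
Step 3: +7 new -> 19 infected
Step 4: +8 new -> 27 infected
Step 5: +6 new -> 33 infected
Step 6: +7 new -> 40 infected
Step 7: +5 new -> 45 infected
Step 8: +4 new -> 49 infected
Step 9: +1 new -> 50 infected
Step 10: +0 new -> 50 infected

Answer: 10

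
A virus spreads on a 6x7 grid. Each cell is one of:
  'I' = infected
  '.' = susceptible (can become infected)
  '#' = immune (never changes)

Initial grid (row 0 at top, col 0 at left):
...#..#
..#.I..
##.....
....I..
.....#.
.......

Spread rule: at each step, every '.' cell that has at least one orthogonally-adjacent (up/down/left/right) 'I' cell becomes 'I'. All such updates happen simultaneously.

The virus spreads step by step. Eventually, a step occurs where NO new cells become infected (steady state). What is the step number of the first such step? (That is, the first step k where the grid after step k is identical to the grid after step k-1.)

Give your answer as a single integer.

Answer: 7

Derivation:
Step 0 (initial): 2 infected
Step 1: +7 new -> 9 infected
Step 2: +8 new -> 17 infected
Step 3: +7 new -> 24 infected
Step 4: +4 new -> 28 infected
Step 5: +2 new -> 30 infected
Step 6: +1 new -> 31 infected
Step 7: +0 new -> 31 infected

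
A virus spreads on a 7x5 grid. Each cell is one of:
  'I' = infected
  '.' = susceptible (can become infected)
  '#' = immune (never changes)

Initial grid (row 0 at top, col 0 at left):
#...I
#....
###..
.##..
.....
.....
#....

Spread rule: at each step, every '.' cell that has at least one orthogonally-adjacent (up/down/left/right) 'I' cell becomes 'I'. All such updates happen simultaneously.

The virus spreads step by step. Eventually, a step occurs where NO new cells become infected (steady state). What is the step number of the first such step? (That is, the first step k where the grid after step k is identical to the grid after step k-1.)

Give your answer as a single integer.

Answer: 10

Derivation:
Step 0 (initial): 1 infected
Step 1: +2 new -> 3 infected
Step 2: +3 new -> 6 infected
Step 3: +4 new -> 10 infected
Step 4: +3 new -> 13 infected
Step 5: +2 new -> 15 infected
Step 6: +3 new -> 18 infected
Step 7: +3 new -> 21 infected
Step 8: +3 new -> 24 infected
Step 9: +3 new -> 27 infected
Step 10: +0 new -> 27 infected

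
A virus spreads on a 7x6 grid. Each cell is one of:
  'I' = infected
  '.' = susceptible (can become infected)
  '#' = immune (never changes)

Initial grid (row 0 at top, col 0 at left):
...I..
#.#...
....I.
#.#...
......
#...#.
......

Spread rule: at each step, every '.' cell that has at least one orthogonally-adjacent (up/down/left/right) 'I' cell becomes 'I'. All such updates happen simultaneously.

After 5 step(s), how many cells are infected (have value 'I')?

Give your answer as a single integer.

Step 0 (initial): 2 infected
Step 1: +7 new -> 9 infected
Step 2: +7 new -> 16 infected
Step 3: +5 new -> 21 infected
Step 4: +5 new -> 26 infected
Step 5: +4 new -> 30 infected

Answer: 30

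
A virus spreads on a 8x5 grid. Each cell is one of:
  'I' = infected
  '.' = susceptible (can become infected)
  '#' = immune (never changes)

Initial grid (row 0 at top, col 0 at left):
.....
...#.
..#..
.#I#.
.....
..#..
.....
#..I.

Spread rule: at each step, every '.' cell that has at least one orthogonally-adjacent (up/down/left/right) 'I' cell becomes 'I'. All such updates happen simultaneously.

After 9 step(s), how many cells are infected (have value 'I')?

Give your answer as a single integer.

Step 0 (initial): 2 infected
Step 1: +4 new -> 6 infected
Step 2: +6 new -> 12 infected
Step 3: +5 new -> 17 infected
Step 4: +4 new -> 21 infected
Step 5: +2 new -> 23 infected
Step 6: +4 new -> 27 infected
Step 7: +3 new -> 30 infected
Step 8: +3 new -> 33 infected
Step 9: +1 new -> 34 infected

Answer: 34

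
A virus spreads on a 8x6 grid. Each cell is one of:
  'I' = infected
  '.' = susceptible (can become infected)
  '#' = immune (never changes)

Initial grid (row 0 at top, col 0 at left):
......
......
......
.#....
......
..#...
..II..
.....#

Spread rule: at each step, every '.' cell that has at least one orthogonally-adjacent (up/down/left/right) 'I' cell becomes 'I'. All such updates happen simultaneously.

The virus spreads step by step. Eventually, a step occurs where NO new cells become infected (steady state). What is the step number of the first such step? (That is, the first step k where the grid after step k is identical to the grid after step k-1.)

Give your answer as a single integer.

Step 0 (initial): 2 infected
Step 1: +5 new -> 7 infected
Step 2: +7 new -> 14 infected
Step 3: +7 new -> 21 infected
Step 4: +5 new -> 26 infected
Step 5: +5 new -> 31 infected
Step 6: +6 new -> 37 infected
Step 7: +5 new -> 42 infected
Step 8: +3 new -> 45 infected
Step 9: +0 new -> 45 infected

Answer: 9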